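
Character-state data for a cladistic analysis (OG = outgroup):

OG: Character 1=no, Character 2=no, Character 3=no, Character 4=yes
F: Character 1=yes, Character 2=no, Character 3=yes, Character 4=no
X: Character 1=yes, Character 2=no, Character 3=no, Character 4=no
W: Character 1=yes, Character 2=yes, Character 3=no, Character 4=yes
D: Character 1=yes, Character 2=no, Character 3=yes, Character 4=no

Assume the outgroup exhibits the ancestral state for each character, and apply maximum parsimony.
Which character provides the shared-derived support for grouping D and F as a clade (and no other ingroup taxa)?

Character polarity is set by the outgroup: the derived state is whichever differs from the outgroup's state, so for Character 4 the derived state is 'no', and for the remaining characters it is 'yes'.
Character 1 (derived state 'yes') is shared by all ingroup taxa — unites the whole ingroup.
Character 2 (derived state 'yes') is unique to W (autapomorphy; uninformative for grouping).
Only D and F show the derived state 'yes' for Character 3, supporting them as a clade.
Character 4: derived state 'no' in D, F, and X only — synapomorphy for {D, F, X}.
Most parsimonious ingroup topology: (((F,D),X),W).
The clade {D, F} is supported by Character 3: its derived state 'yes' occurs in exactly those taxa and in no other taxon (including the outgroup).

Character 3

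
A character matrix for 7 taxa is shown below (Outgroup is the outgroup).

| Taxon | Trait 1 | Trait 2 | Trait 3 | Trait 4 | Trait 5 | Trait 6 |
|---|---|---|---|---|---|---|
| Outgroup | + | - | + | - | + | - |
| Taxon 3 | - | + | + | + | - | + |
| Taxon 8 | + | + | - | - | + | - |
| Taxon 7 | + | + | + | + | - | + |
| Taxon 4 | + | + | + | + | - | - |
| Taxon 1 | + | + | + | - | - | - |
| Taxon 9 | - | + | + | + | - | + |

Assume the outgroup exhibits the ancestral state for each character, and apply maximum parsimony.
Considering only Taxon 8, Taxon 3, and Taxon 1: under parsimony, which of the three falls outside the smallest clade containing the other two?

Character polarity is set by the outgroup: the derived state is whichever differs from the outgroup's state, so for Trait 1, Trait 3, Trait 5 the derived state is '-', and for the remaining characters it is '+'.
Trait 1: derived state '-' in Taxon 3 and Taxon 9 only — synapomorphy for {Taxon 3, Taxon 9}.
Trait 2 (derived state '+') is shared by all ingroup taxa — unites the whole ingroup.
Trait 3: derived state '-' in Taxon 8 only — an autapomorphy, so it tells us nothing about relationships among taxa.
Trait 4: derived state '+' in Taxon 3, Taxon 4, Taxon 7, and Taxon 9 only — synapomorphy for {Taxon 3, Taxon 4, Taxon 7, Taxon 9}.
Trait 5: derived state '-' in Taxon 1, Taxon 3, Taxon 4, Taxon 7, and Taxon 9 only — synapomorphy for {Taxon 1, Taxon 3, Taxon 4, Taxon 7, Taxon 9}.
Trait 6 (derived state '+') is shared by Taxon 3, Taxon 7, and Taxon 9 — a synapomorphy uniting that clade.
Most parsimonious ingroup topology: (((((Taxon 3,Taxon 9),Taxon 7),Taxon 4),Taxon 1),Taxon 8).
Taxon 3 and Taxon 1 share a more recent common ancestor with each other than either does with Taxon 8, so Taxon 8 is the least closely related of the three.

Taxon 8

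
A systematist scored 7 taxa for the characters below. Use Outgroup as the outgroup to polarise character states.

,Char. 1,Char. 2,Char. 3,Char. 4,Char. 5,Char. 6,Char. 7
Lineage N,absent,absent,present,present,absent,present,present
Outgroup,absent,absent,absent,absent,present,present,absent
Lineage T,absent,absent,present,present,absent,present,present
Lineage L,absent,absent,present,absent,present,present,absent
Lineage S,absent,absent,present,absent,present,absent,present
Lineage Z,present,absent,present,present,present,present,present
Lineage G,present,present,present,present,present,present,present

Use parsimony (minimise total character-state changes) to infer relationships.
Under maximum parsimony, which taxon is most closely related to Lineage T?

Lineage N

Character polarity is set by the outgroup: the derived state is whichever differs from the outgroup's state, so for Char. 5, Char. 6 the derived state is 'absent', and for the remaining characters it is 'present'.
Char. 1: derived state 'present' in Lineage G and Lineage Z only — synapomorphy for {Lineage G, Lineage Z}.
Char. 2: derived state 'present' in Lineage G only — an autapomorphy, so it tells us nothing about relationships among taxa.
Char. 3 (derived state 'present') is shared by all ingroup taxa — unites the whole ingroup.
Char. 4: derived state 'present' in Lineage G, Lineage N, Lineage T, and Lineage Z only — synapomorphy for {Lineage G, Lineage N, Lineage T, Lineage Z}.
Only Lineage N and Lineage T show the derived state 'absent' for Char. 5, supporting them as a clade.
Char. 6 (derived state 'absent') is unique to Lineage S (autapomorphy; uninformative for grouping).
Only Lineage G, Lineage N, Lineage S, Lineage T, and Lineage Z show the derived state 'present' for Char. 7, supporting them as a clade.
Most parsimonious ingroup topology: ((((Lineage Z,Lineage G),(Lineage N,Lineage T)),Lineage S),Lineage L).
Lineage T and Lineage N form a cherry on this tree, so they are sister taxa.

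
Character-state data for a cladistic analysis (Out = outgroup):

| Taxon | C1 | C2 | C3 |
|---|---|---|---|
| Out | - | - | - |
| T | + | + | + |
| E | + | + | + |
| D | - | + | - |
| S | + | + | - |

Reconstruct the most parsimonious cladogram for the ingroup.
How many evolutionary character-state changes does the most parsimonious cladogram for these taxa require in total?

3

The outgroup has state '-' for every character, so '+' is the derived state throughout.
C1: derived state '+' in E, S, and T only — synapomorphy for {E, S, T}.
C2 (derived state '+') is shared by all ingroup taxa — unites the whole ingroup.
C3 (derived state '+') is shared by E and T — a synapomorphy uniting that clade.
Most parsimonious ingroup topology: (((T,E),S),D).
Changes per character on this tree: C1: 1; C2: 1; C3: 1.
Total = 3.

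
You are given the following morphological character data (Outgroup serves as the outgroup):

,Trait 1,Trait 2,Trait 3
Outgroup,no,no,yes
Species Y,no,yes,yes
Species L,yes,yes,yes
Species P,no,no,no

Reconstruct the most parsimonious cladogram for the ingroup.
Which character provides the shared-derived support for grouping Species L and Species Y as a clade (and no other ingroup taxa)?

Trait 2

Character polarity is set by the outgroup: the derived state is whichever differs from the outgroup's state, so for Trait 3 the derived state is 'no', and for the remaining characters it is 'yes'.
Trait 1: derived state 'yes' in Species L only — an autapomorphy, so it tells us nothing about relationships among taxa.
Trait 2: derived state 'yes' in Species L and Species Y only — synapomorphy for {Species L, Species Y}.
Trait 3 (derived state 'no') is unique to Species P (autapomorphy; uninformative for grouping).
Most parsimonious ingroup topology: ((Species Y,Species L),Species P).
The clade {Species L, Species Y} is supported by Trait 2: its derived state 'yes' occurs in exactly those taxa and in no other taxon (including the outgroup).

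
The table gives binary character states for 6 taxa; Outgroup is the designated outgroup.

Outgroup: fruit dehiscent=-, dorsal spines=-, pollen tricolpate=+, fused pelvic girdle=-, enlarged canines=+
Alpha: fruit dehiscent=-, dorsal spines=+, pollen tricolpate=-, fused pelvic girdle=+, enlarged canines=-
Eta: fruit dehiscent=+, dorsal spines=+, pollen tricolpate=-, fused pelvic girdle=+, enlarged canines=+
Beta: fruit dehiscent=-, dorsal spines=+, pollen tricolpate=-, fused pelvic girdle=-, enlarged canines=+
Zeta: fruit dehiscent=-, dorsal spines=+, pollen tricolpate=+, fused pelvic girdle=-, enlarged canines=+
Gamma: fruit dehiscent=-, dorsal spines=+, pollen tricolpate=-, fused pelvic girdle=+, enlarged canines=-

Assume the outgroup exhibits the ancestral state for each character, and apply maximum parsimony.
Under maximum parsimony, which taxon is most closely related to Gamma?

Character polarity is set by the outgroup: the derived state is whichever differs from the outgroup's state, so for pollen tricolpate, enlarged canines the derived state is '-', and for the remaining characters it is '+'.
fruit dehiscent: derived state '+' in Eta only — an autapomorphy, so it tells us nothing about relationships among taxa.
All ingroup taxa share the derived state '+' for dorsal spines; it defines the ingroup but does not resolve relationships within it.
pollen tricolpate: derived state '-' in Alpha, Beta, Eta, and Gamma only — synapomorphy for {Alpha, Beta, Eta, Gamma}.
fused pelvic girdle: derived state '+' in Alpha, Eta, and Gamma only — synapomorphy for {Alpha, Eta, Gamma}.
enlarged canines: derived state '-' in Alpha and Gamma only — synapomorphy for {Alpha, Gamma}.
Most parsimonious ingroup topology: ((((Alpha,Gamma),Eta),Beta),Zeta).
Gamma and Alpha form a cherry on this tree, so they are sister taxa.

Alpha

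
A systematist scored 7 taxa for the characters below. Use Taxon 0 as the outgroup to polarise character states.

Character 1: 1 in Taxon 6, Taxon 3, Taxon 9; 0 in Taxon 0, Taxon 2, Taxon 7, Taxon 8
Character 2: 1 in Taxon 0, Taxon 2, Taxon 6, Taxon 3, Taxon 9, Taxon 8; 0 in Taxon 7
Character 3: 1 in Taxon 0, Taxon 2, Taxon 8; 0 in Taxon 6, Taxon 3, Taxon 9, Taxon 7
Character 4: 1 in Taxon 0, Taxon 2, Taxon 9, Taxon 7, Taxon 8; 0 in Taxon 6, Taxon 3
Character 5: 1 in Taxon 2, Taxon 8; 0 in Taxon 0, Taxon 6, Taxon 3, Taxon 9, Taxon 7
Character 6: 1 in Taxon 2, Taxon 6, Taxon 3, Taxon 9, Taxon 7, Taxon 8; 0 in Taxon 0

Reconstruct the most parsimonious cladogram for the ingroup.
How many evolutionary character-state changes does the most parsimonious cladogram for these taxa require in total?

Character polarity is set by the outgroup: the derived state is whichever differs from the outgroup's state, so for Character 2, Character 3, Character 4 the derived state is '0', and for the remaining characters it is '1'.
Character 1: derived state '1' in Taxon 3, Taxon 6, and Taxon 9 only — synapomorphy for {Taxon 3, Taxon 6, Taxon 9}.
Character 2 (derived state '0') is unique to Taxon 7 (autapomorphy; uninformative for grouping).
Character 3 (derived state '0') is shared by Taxon 3, Taxon 6, Taxon 7, and Taxon 9 — a synapomorphy uniting that clade.
Character 4 (derived state '0') is shared by Taxon 3 and Taxon 6 — a synapomorphy uniting that clade.
Only Taxon 2 and Taxon 8 show the derived state '1' for Character 5, supporting them as a clade.
All ingroup taxa share the derived state '1' for Character 6; it defines the ingroup but does not resolve relationships within it.
Most parsimonious ingroup topology: ((((Taxon 6,Taxon 3),Taxon 9),Taxon 7),(Taxon 8,Taxon 2)).
Changes per character on this tree: Character 1: 1; Character 2: 1; Character 3: 1; Character 4: 1; Character 5: 1; Character 6: 1.
Total = 6.

6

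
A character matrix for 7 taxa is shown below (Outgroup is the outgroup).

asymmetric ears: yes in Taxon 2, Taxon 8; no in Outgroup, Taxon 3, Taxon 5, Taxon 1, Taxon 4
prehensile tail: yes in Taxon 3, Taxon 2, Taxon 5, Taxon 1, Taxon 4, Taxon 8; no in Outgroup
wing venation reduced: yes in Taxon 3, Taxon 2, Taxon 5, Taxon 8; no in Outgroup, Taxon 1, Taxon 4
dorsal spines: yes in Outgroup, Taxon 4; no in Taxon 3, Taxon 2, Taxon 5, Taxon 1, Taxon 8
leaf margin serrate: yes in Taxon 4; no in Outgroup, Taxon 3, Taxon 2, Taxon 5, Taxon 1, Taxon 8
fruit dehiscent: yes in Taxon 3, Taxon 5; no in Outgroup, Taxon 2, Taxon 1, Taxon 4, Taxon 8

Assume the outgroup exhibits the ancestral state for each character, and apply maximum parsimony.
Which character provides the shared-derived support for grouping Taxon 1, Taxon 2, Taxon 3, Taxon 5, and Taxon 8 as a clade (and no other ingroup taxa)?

Character polarity is set by the outgroup: the derived state is whichever differs from the outgroup's state, so for dorsal spines the derived state is 'no', and for the remaining characters it is 'yes'.
asymmetric ears: derived state 'yes' in Taxon 2 and Taxon 8 only — synapomorphy for {Taxon 2, Taxon 8}.
prehensile tail (derived state 'yes') is shared by all ingroup taxa — unites the whole ingroup.
wing venation reduced: derived state 'yes' in Taxon 2, Taxon 3, Taxon 5, and Taxon 8 only — synapomorphy for {Taxon 2, Taxon 3, Taxon 5, Taxon 8}.
dorsal spines: derived state 'no' in Taxon 1, Taxon 2, Taxon 3, Taxon 5, and Taxon 8 only — synapomorphy for {Taxon 1, Taxon 2, Taxon 3, Taxon 5, Taxon 8}.
leaf margin serrate: derived state 'yes' in Taxon 4 only — an autapomorphy, so it tells us nothing about relationships among taxa.
fruit dehiscent (derived state 'yes') is shared by Taxon 3 and Taxon 5 — a synapomorphy uniting that clade.
Most parsimonious ingroup topology: ((((Taxon 3,Taxon 5),(Taxon 2,Taxon 8)),Taxon 1),Taxon 4).
The clade {Taxon 1, Taxon 2, Taxon 3, Taxon 5, Taxon 8} is supported by dorsal spines: its derived state 'no' occurs in exactly those taxa and in no other taxon (including the outgroup).

dorsal spines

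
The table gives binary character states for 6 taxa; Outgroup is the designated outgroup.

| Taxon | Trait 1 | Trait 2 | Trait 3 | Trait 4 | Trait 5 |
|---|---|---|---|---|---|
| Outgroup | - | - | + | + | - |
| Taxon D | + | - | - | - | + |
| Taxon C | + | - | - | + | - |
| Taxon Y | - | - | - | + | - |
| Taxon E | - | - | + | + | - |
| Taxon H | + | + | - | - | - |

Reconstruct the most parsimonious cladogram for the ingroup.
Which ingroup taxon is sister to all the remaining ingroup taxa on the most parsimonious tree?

Character polarity is set by the outgroup: the derived state is whichever differs from the outgroup's state, so for Trait 3, Trait 4 the derived state is '-', and for the remaining characters it is '+'.
Trait 1 (derived state '+') is shared by Taxon C, Taxon D, and Taxon H — a synapomorphy uniting that clade.
Trait 2: derived state '+' in Taxon H only — an autapomorphy, so it tells us nothing about relationships among taxa.
Trait 3 (derived state '-') is shared by Taxon C, Taxon D, Taxon H, and Taxon Y — a synapomorphy uniting that clade.
Trait 4: derived state '-' in Taxon D and Taxon H only — synapomorphy for {Taxon D, Taxon H}.
Trait 5 (derived state '+') is unique to Taxon D (autapomorphy; uninformative for grouping).
Most parsimonious ingroup topology: ((((Taxon D,Taxon H),Taxon C),Taxon Y),Taxon E).
Taxon E is sister to the clade containing all other ingroup taxa, so it is the earliest-diverging (most basal) ingroup lineage.

Taxon E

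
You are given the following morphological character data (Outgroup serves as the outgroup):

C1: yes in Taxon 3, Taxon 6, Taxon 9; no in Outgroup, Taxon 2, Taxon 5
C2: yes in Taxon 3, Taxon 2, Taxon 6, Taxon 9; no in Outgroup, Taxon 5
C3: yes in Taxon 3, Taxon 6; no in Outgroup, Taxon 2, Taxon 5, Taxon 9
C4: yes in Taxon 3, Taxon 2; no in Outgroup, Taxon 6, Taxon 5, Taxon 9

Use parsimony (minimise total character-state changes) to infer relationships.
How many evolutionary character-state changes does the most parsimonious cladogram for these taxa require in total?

5

The outgroup has state 'no' for every character, so 'yes' is the derived state throughout.
C1 (derived state 'yes') is shared by Taxon 3, Taxon 6, and Taxon 9 — a synapomorphy uniting that clade.
C2: derived state 'yes' in Taxon 2, Taxon 3, Taxon 6, and Taxon 9 only — synapomorphy for {Taxon 2, Taxon 3, Taxon 6, Taxon 9}.
Only Taxon 3 and Taxon 6 show the derived state 'yes' for C3, supporting them as a clade.
C4 groups Taxon 2 and Taxon 3, which is incompatible with the clades supported by the remaining characters; treating it as convergent (homoplasy) costs fewer steps than any alternative tree.
Most parsimonious ingroup topology: ((((Taxon 3,Taxon 6),Taxon 9),Taxon 2),Taxon 5).
Changes per character on this tree: C1: 1; C2: 1; C3: 1; C4: 2.
Total = 5.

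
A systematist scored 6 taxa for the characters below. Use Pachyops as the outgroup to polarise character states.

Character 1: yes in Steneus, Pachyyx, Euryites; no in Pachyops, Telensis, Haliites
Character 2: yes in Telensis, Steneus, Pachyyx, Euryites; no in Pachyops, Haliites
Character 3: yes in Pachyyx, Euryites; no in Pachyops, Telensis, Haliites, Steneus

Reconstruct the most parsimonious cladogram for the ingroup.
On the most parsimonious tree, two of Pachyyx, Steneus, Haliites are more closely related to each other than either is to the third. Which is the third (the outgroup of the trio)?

Haliites

The outgroup has state 'no' for every character, so 'yes' is the derived state throughout.
Character 1 (derived state 'yes') is shared by Euryites, Pachyyx, and Steneus — a synapomorphy uniting that clade.
Character 2 (derived state 'yes') is shared by Euryites, Pachyyx, Steneus, and Telensis — a synapomorphy uniting that clade.
Only Euryites and Pachyyx show the derived state 'yes' for Character 3, supporting them as a clade.
Most parsimonious ingroup topology: ((Telensis,(Steneus,(Pachyyx,Euryites))),Haliites).
Steneus and Pachyyx share a more recent common ancestor with each other than either does with Haliites, so Haliites is the least closely related of the three.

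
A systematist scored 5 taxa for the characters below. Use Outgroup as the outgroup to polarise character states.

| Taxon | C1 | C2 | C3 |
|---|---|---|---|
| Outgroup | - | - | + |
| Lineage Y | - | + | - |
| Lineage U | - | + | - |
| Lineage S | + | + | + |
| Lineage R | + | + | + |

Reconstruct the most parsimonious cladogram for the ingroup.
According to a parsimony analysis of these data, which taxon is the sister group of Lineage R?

Lineage S

Character polarity is set by the outgroup: the derived state is whichever differs from the outgroup's state, so for C3 the derived state is '-', and for the remaining characters it is '+'.
C1 (derived state '+') is shared by Lineage R and Lineage S — a synapomorphy uniting that clade.
All ingroup taxa share the derived state '+' for C2; it defines the ingroup but does not resolve relationships within it.
C3 (derived state '-') is shared by Lineage U and Lineage Y — a synapomorphy uniting that clade.
Most parsimonious ingroup topology: ((Lineage Y,Lineage U),(Lineage S,Lineage R)).
Lineage R and Lineage S form a cherry on this tree, so they are sister taxa.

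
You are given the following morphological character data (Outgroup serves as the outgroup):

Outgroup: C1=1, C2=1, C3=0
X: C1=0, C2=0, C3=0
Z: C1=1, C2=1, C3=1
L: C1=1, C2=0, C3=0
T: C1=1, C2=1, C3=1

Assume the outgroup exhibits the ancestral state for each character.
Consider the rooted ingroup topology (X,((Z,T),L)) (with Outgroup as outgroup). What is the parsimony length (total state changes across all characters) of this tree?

4

Map each character onto (X,((Z,T),L)) (rooted by Outgroup) and count the minimum state changes it requires (Fitch parsimony):
C1: 1; C2: 2; C3: 1.
Total tree length = 4.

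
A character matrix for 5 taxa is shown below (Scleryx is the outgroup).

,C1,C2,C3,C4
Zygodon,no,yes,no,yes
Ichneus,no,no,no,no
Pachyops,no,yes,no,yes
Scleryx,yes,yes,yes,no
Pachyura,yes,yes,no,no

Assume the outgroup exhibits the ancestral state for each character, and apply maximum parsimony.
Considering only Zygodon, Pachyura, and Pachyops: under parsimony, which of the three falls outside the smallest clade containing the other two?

Character polarity is set by the outgroup: the derived state is whichever differs from the outgroup's state, so for C1, C2, C3 the derived state is 'no', and for the remaining characters it is 'yes'.
C1: derived state 'no' in Ichneus, Pachyops, and Zygodon only — synapomorphy for {Ichneus, Pachyops, Zygodon}.
C2 (derived state 'no') is unique to Ichneus (autapomorphy; uninformative for grouping).
All ingroup taxa share the derived state 'no' for C3; it defines the ingroup but does not resolve relationships within it.
C4 (derived state 'yes') is shared by Pachyops and Zygodon — a synapomorphy uniting that clade.
Most parsimonious ingroup topology: (Pachyura,((Pachyops,Zygodon),Ichneus)).
Pachyops and Zygodon share a more recent common ancestor with each other than either does with Pachyura, so Pachyura is the least closely related of the three.

Pachyura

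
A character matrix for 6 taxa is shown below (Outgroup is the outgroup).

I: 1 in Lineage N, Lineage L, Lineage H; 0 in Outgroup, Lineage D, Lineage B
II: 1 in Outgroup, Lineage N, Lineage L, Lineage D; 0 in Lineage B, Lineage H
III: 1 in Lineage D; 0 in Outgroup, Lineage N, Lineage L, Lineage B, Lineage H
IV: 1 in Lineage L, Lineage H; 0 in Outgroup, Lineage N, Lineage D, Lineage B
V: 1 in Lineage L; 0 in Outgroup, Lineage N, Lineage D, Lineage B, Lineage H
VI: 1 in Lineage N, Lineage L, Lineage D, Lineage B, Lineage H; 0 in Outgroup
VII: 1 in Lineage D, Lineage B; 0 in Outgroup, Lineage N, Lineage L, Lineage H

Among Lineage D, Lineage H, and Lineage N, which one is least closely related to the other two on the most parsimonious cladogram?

Lineage D

Character polarity is set by the outgroup: the derived state is whichever differs from the outgroup's state, so for II the derived state is '0', and for the remaining characters it is '1'.
I: derived state '1' in Lineage H, Lineage L, and Lineage N only — synapomorphy for {Lineage H, Lineage L, Lineage N}.
II groups Lineage B and Lineage H, which is incompatible with the clades supported by the remaining characters; treating it as convergent (homoplasy) costs fewer steps than any alternative tree.
III (derived state '1') is unique to Lineage D (autapomorphy; uninformative for grouping).
IV: derived state '1' in Lineage H and Lineage L only — synapomorphy for {Lineage H, Lineage L}.
V: derived state '1' in Lineage L only — an autapomorphy, so it tells us nothing about relationships among taxa.
VI (derived state '1') is shared by all ingroup taxa — unites the whole ingroup.
Only Lineage B and Lineage D show the derived state '1' for VII, supporting them as a clade.
Most parsimonious ingroup topology: ((Lineage N,(Lineage L,Lineage H)),(Lineage D,Lineage B)).
Lineage N and Lineage H share a more recent common ancestor with each other than either does with Lineage D, so Lineage D is the least closely related of the three.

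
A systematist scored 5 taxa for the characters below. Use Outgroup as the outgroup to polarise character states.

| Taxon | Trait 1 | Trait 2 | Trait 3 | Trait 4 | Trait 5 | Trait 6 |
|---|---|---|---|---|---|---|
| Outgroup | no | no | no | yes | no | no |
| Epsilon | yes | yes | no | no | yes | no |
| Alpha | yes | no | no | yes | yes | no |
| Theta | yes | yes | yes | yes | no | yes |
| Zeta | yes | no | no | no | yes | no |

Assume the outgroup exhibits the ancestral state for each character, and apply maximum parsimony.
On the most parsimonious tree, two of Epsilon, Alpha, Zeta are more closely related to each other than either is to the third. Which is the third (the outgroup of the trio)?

Character polarity is set by the outgroup: the derived state is whichever differs from the outgroup's state, so for Trait 4 the derived state is 'no', and for the remaining characters it is 'yes'.
Trait 1 (derived state 'yes') is shared by all ingroup taxa — unites the whole ingroup.
Trait 2 groups Epsilon and Theta, which is incompatible with the clades supported by the remaining characters; treating it as convergent (homoplasy) costs fewer steps than any alternative tree.
Trait 3: derived state 'yes' in Theta only — an autapomorphy, so it tells us nothing about relationships among taxa.
Only Epsilon and Zeta show the derived state 'no' for Trait 4, supporting them as a clade.
Only Alpha, Epsilon, and Zeta show the derived state 'yes' for Trait 5, supporting them as a clade.
Trait 6 (derived state 'yes') is unique to Theta (autapomorphy; uninformative for grouping).
Most parsimonious ingroup topology: (((Epsilon,Zeta),Alpha),Theta).
Epsilon and Zeta share a more recent common ancestor with each other than either does with Alpha, so Alpha is the least closely related of the three.

Alpha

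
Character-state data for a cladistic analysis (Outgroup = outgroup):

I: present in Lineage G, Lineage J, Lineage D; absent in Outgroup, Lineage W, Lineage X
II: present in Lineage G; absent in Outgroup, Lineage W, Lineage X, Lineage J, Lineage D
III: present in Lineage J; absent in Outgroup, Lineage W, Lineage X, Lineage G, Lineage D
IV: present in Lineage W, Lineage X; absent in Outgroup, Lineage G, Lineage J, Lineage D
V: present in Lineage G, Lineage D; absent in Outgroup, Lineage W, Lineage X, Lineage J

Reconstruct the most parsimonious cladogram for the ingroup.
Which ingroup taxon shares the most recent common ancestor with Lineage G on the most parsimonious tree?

Lineage D

The outgroup has state 'absent' for every character, so 'present' is the derived state throughout.
I (derived state 'present') is shared by Lineage D, Lineage G, and Lineage J — a synapomorphy uniting that clade.
II: derived state 'present' in Lineage G only — an autapomorphy, so it tells us nothing about relationships among taxa.
III (derived state 'present') is unique to Lineage J (autapomorphy; uninformative for grouping).
IV: derived state 'present' in Lineage W and Lineage X only — synapomorphy for {Lineage W, Lineage X}.
V (derived state 'present') is shared by Lineage D and Lineage G — a synapomorphy uniting that clade.
Most parsimonious ingroup topology: ((Lineage W,Lineage X),((Lineage G,Lineage D),Lineage J)).
Lineage G and Lineage D form a cherry on this tree, so they are sister taxa.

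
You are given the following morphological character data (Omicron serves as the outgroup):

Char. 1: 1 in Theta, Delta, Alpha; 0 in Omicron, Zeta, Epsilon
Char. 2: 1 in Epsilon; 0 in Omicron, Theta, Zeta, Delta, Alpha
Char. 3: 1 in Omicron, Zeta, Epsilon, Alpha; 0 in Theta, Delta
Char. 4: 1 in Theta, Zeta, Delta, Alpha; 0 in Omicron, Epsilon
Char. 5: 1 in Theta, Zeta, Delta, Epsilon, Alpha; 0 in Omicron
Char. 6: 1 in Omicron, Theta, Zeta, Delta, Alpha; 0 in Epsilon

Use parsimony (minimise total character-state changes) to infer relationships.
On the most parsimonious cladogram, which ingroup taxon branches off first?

Character polarity is set by the outgroup: the derived state is whichever differs from the outgroup's state, so for Char. 3, Char. 6 the derived state is '0', and for the remaining characters it is '1'.
Char. 1: derived state '1' in Alpha, Delta, and Theta only — synapomorphy for {Alpha, Delta, Theta}.
Char. 2: derived state '1' in Epsilon only — an autapomorphy, so it tells us nothing about relationships among taxa.
Char. 3 (derived state '0') is shared by Delta and Theta — a synapomorphy uniting that clade.
Only Alpha, Delta, Theta, and Zeta show the derived state '1' for Char. 4, supporting them as a clade.
Char. 5 (derived state '1') is shared by all ingroup taxa — unites the whole ingroup.
Char. 6 (derived state '0') is unique to Epsilon (autapomorphy; uninformative for grouping).
Most parsimonious ingroup topology: ((((Theta,Delta),Alpha),Zeta),Epsilon).
Epsilon is sister to the clade containing all other ingroup taxa, so it is the earliest-diverging (most basal) ingroup lineage.

Epsilon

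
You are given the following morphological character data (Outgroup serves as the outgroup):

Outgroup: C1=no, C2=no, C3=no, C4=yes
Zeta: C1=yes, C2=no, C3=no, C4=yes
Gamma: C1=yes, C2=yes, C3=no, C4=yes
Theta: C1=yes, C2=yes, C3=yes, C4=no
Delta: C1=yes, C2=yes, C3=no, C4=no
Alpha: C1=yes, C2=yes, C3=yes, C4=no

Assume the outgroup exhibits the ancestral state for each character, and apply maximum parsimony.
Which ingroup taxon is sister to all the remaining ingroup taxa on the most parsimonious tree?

Zeta

Character polarity is set by the outgroup: the derived state is whichever differs from the outgroup's state, so for C4 the derived state is 'no', and for the remaining characters it is 'yes'.
All ingroup taxa share the derived state 'yes' for C1; it defines the ingroup but does not resolve relationships within it.
Only Alpha, Delta, Gamma, and Theta show the derived state 'yes' for C2, supporting them as a clade.
Only Alpha and Theta show the derived state 'yes' for C3, supporting them as a clade.
Only Alpha, Delta, and Theta show the derived state 'no' for C4, supporting them as a clade.
Most parsimonious ingroup topology: (Zeta,(Gamma,((Theta,Alpha),Delta))).
Zeta is sister to the clade containing all other ingroup taxa, so it is the earliest-diverging (most basal) ingroup lineage.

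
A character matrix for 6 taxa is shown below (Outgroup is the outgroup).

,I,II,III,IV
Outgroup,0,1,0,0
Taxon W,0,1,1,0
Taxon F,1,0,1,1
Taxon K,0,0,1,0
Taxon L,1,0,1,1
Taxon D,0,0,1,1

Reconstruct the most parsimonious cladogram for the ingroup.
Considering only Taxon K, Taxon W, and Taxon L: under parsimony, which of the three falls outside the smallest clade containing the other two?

Taxon W

Character polarity is set by the outgroup: the derived state is whichever differs from the outgroup's state, so for II the derived state is '0', and for the remaining characters it is '1'.
I (derived state '1') is shared by Taxon F and Taxon L — a synapomorphy uniting that clade.
Only Taxon D, Taxon F, Taxon K, and Taxon L show the derived state '0' for II, supporting them as a clade.
All ingroup taxa share the derived state '1' for III; it defines the ingroup but does not resolve relationships within it.
Only Taxon D, Taxon F, and Taxon L show the derived state '1' for IV, supporting them as a clade.
Most parsimonious ingroup topology: (Taxon W,(((Taxon F,Taxon L),Taxon D),Taxon K)).
Taxon L and Taxon K share a more recent common ancestor with each other than either does with Taxon W, so Taxon W is the least closely related of the three.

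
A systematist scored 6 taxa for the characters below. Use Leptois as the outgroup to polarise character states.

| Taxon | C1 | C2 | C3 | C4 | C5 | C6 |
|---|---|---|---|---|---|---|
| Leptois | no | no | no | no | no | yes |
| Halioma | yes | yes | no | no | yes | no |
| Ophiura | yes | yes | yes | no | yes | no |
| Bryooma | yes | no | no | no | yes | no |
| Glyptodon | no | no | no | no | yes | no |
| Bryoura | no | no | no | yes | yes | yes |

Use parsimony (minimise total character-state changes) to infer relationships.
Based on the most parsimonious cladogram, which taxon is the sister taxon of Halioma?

Ophiura

Character polarity is set by the outgroup: the derived state is whichever differs from the outgroup's state, so for C6 the derived state is 'no', and for the remaining characters it is 'yes'.
C1: derived state 'yes' in Bryooma, Halioma, and Ophiura only — synapomorphy for {Bryooma, Halioma, Ophiura}.
Only Halioma and Ophiura show the derived state 'yes' for C2, supporting them as a clade.
C3: derived state 'yes' in Ophiura only — an autapomorphy, so it tells us nothing about relationships among taxa.
C4 (derived state 'yes') is unique to Bryoura (autapomorphy; uninformative for grouping).
C5 (derived state 'yes') is shared by all ingroup taxa — unites the whole ingroup.
C6: derived state 'no' in Bryooma, Glyptodon, Halioma, and Ophiura only — synapomorphy for {Bryooma, Glyptodon, Halioma, Ophiura}.
Most parsimonious ingroup topology: ((((Halioma,Ophiura),Bryooma),Glyptodon),Bryoura).
Halioma and Ophiura form a cherry on this tree, so they are sister taxa.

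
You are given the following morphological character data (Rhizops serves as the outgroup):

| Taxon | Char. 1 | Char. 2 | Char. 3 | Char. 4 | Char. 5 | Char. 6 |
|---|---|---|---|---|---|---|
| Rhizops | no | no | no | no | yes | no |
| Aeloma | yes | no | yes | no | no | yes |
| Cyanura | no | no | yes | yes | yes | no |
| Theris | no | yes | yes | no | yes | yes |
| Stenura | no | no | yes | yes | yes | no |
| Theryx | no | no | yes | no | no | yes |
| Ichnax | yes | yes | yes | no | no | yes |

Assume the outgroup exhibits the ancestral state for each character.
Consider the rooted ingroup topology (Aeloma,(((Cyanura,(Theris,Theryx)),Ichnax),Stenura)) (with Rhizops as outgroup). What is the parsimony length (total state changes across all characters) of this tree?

Map each character onto (Aeloma,(((Cyanura,(Theris,Theryx)),Ichnax),Stenura)) (rooted by Rhizops) and count the minimum state changes it requires (Fitch parsimony):
Char. 1: 2; Char. 2: 2; Char. 3: 1; Char. 4: 2; Char. 5: 3; Char. 6: 3.
Total tree length = 13.

13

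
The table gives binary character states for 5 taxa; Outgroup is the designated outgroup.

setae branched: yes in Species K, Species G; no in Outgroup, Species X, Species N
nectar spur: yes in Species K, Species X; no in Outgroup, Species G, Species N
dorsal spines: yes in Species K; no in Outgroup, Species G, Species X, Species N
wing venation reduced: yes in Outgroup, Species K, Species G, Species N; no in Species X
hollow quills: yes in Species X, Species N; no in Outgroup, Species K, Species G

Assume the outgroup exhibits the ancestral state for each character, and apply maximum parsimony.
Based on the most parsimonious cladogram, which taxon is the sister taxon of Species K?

Character polarity is set by the outgroup: the derived state is whichever differs from the outgroup's state, so for wing venation reduced the derived state is 'no', and for the remaining characters it is 'yes'.
Only Species G and Species K show the derived state 'yes' for setae branched, supporting them as a clade.
nectar spur (state 'yes') occurs in Species K and Species X but conflicts with the nesting implied by the other characters — most parsimoniously interpreted as homoplasy.
dorsal spines (derived state 'yes') is unique to Species K (autapomorphy; uninformative for grouping).
wing venation reduced (derived state 'no') is unique to Species X (autapomorphy; uninformative for grouping).
hollow quills (derived state 'yes') is shared by Species N and Species X — a synapomorphy uniting that clade.
Most parsimonious ingroup topology: ((Species K,Species G),(Species X,Species N)).
Species K and Species G form a cherry on this tree, so they are sister taxa.

Species G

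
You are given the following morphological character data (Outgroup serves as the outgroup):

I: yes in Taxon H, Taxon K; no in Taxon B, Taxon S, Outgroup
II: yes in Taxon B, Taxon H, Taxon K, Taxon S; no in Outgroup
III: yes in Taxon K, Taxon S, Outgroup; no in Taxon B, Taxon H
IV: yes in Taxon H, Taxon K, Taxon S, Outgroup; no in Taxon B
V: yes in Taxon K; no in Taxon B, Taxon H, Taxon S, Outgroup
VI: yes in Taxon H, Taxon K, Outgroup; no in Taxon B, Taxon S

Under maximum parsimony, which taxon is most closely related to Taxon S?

Character polarity is set by the outgroup: the derived state is whichever differs from the outgroup's state, so for III, IV, VI the derived state is 'no', and for the remaining characters it is 'yes'.
I: derived state 'yes' in Taxon H and Taxon K only — synapomorphy for {Taxon H, Taxon K}.
II (derived state 'yes') is shared by all ingroup taxa — unites the whole ingroup.
III groups Taxon B and Taxon H, which is incompatible with the clades supported by the remaining characters; treating it as convergent (homoplasy) costs fewer steps than any alternative tree.
IV: derived state 'no' in Taxon B only — an autapomorphy, so it tells us nothing about relationships among taxa.
V (derived state 'yes') is unique to Taxon K (autapomorphy; uninformative for grouping).
VI (derived state 'no') is shared by Taxon B and Taxon S — a synapomorphy uniting that clade.
Most parsimonious ingroup topology: ((Taxon H,Taxon K),(Taxon S,Taxon B)).
Taxon S and Taxon B form a cherry on this tree, so they are sister taxa.

Taxon B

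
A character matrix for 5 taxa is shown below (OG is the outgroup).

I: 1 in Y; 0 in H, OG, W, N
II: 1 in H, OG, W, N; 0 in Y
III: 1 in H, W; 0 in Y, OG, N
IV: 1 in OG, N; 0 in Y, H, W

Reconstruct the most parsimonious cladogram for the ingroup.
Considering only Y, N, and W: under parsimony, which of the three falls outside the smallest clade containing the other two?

Character polarity is set by the outgroup: the derived state is whichever differs from the outgroup's state, so for II, IV the derived state is '0', and for the remaining characters it is '1'.
I: derived state '1' in Y only — an autapomorphy, so it tells us nothing about relationships among taxa.
II: derived state '0' in Y only — an autapomorphy, so it tells us nothing about relationships among taxa.
III (derived state '1') is shared by H and W — a synapomorphy uniting that clade.
IV: derived state '0' in H, W, and Y only — synapomorphy for {H, W, Y}.
Most parsimonious ingroup topology: (((W,H),Y),N).
Y and W share a more recent common ancestor with each other than either does with N, so N is the least closely related of the three.

N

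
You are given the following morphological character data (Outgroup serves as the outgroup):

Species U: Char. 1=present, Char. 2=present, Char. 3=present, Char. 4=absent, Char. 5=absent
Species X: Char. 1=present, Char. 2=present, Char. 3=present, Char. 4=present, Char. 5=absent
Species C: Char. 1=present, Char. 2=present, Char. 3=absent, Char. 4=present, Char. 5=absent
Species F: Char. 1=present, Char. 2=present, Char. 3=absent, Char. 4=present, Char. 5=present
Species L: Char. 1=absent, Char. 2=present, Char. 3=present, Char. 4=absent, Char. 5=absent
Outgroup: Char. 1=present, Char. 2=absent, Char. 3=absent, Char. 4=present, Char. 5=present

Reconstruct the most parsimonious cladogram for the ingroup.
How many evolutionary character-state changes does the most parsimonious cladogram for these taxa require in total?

Character polarity is set by the outgroup: the derived state is whichever differs from the outgroup's state, so for Char. 1, Char. 4, Char. 5 the derived state is 'absent', and for the remaining characters it is 'present'.
Char. 1 (derived state 'absent') is unique to Species L (autapomorphy; uninformative for grouping).
Char. 2 (derived state 'present') is shared by all ingroup taxa — unites the whole ingroup.
Char. 3 (derived state 'present') is shared by Species L, Species U, and Species X — a synapomorphy uniting that clade.
Char. 4 (derived state 'absent') is shared by Species L and Species U — a synapomorphy uniting that clade.
Char. 5 (derived state 'absent') is shared by Species C, Species L, Species U, and Species X — a synapomorphy uniting that clade.
Most parsimonious ingroup topology: ((Species C,((Species L,Species U),Species X)),Species F).
Changes per character on this tree: Char. 1: 1; Char. 2: 1; Char. 3: 1; Char. 4: 1; Char. 5: 1.
Total = 5.

5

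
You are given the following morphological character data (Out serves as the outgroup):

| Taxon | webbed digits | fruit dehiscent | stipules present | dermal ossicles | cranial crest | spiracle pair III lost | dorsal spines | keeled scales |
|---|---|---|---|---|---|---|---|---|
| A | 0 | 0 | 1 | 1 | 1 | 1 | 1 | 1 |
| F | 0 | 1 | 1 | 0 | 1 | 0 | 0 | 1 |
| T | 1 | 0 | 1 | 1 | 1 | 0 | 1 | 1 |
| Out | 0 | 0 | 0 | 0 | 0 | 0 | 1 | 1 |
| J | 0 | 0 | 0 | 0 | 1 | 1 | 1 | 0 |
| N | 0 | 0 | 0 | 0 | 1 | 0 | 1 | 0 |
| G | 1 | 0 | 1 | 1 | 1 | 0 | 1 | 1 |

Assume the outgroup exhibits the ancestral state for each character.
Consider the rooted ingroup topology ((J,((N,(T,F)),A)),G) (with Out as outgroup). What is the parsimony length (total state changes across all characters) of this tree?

15

Map each character onto ((J,((N,(T,F)),A)),G) (rooted by Out) and count the minimum state changes it requires (Fitch parsimony):
webbed digits: 2; fruit dehiscent: 1; stipules present: 3; dermal ossicles: 3; cranial crest: 1; spiracle pair III lost: 2; dorsal spines: 1; keeled scales: 2.
Total tree length = 15.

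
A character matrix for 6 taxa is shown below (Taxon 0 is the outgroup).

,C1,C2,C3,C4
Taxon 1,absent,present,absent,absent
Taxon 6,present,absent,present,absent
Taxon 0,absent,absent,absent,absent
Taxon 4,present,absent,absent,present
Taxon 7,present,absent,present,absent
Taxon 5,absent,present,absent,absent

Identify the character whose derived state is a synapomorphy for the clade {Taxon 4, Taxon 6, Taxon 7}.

C1

The outgroup has state 'absent' for every character, so 'present' is the derived state throughout.
C1 (derived state 'present') is shared by Taxon 4, Taxon 6, and Taxon 7 — a synapomorphy uniting that clade.
Only Taxon 1 and Taxon 5 show the derived state 'present' for C2, supporting them as a clade.
Only Taxon 6 and Taxon 7 show the derived state 'present' for C3, supporting them as a clade.
C4 (derived state 'present') is unique to Taxon 4 (autapomorphy; uninformative for grouping).
Most parsimonious ingroup topology: ((Taxon 5,Taxon 1),(Taxon 4,(Taxon 7,Taxon 6))).
The clade {Taxon 4, Taxon 6, Taxon 7} is supported by C1: its derived state 'present' occurs in exactly those taxa and in no other taxon (including the outgroup).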